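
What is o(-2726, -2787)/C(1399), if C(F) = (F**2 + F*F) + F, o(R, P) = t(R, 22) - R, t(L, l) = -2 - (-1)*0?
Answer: 908/1305267 ≈ 0.00069564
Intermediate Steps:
t(L, l) = -2 (t(L, l) = -2 - 1*0 = -2 + 0 = -2)
o(R, P) = -2 - R
C(F) = F + 2*F**2 (C(F) = (F**2 + F**2) + F = 2*F**2 + F = F + 2*F**2)
o(-2726, -2787)/C(1399) = (-2 - 1*(-2726))/((1399*(1 + 2*1399))) = (-2 + 2726)/((1399*(1 + 2798))) = 2724/((1399*2799)) = 2724/3915801 = 2724*(1/3915801) = 908/1305267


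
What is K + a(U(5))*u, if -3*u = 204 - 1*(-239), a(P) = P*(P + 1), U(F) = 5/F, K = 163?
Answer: -397/3 ≈ -132.33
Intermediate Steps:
a(P) = P*(1 + P)
u = -443/3 (u = -(204 - 1*(-239))/3 = -(204 + 239)/3 = -1/3*443 = -443/3 ≈ -147.67)
K + a(U(5))*u = 163 + ((5/5)*(1 + 5/5))*(-443/3) = 163 + ((5*(1/5))*(1 + 5*(1/5)))*(-443/3) = 163 + (1*(1 + 1))*(-443/3) = 163 + (1*2)*(-443/3) = 163 + 2*(-443/3) = 163 - 886/3 = -397/3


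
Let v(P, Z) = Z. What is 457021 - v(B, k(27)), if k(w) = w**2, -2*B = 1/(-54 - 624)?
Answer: 456292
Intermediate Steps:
B = 1/1356 (B = -1/(2*(-54 - 624)) = -1/2/(-678) = -1/2*(-1/678) = 1/1356 ≈ 0.00073746)
457021 - v(B, k(27)) = 457021 - 1*27**2 = 457021 - 1*729 = 457021 - 729 = 456292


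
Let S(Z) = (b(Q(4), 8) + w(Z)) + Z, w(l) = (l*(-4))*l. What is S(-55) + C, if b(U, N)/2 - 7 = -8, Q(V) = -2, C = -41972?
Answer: -54129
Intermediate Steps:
w(l) = -4*l² (w(l) = (-4*l)*l = -4*l²)
b(U, N) = -2 (b(U, N) = 14 + 2*(-8) = 14 - 16 = -2)
S(Z) = -2 + Z - 4*Z² (S(Z) = (-2 - 4*Z²) + Z = -2 + Z - 4*Z²)
S(-55) + C = (-2 - 55 - 4*(-55)²) - 41972 = (-2 - 55 - 4*3025) - 41972 = (-2 - 55 - 12100) - 41972 = -12157 - 41972 = -54129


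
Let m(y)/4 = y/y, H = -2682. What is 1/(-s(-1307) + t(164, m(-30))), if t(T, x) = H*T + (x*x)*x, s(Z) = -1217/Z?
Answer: -1307/574798905 ≈ -2.2738e-6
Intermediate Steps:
m(y) = 4 (m(y) = 4*(y/y) = 4*1 = 4)
t(T, x) = x³ - 2682*T (t(T, x) = -2682*T + (x*x)*x = -2682*T + x²*x = -2682*T + x³ = x³ - 2682*T)
1/(-s(-1307) + t(164, m(-30))) = 1/(-(-1217)/(-1307) + (4³ - 2682*164)) = 1/(-(-1217)*(-1)/1307 + (64 - 439848)) = 1/(-1*1217/1307 - 439784) = 1/(-1217/1307 - 439784) = 1/(-574798905/1307) = -1307/574798905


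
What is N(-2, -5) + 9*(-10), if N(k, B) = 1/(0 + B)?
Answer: -451/5 ≈ -90.200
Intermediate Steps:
N(k, B) = 1/B
N(-2, -5) + 9*(-10) = 1/(-5) + 9*(-10) = -⅕ - 90 = -451/5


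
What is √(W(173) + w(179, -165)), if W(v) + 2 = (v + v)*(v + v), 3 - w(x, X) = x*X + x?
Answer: √149073 ≈ 386.10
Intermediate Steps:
w(x, X) = 3 - x - X*x (w(x, X) = 3 - (x*X + x) = 3 - (X*x + x) = 3 - (x + X*x) = 3 + (-x - X*x) = 3 - x - X*x)
W(v) = -2 + 4*v² (W(v) = -2 + (v + v)*(v + v) = -2 + (2*v)*(2*v) = -2 + 4*v²)
√(W(173) + w(179, -165)) = √((-2 + 4*173²) + (3 - 1*179 - 1*(-165)*179)) = √((-2 + 4*29929) + (3 - 179 + 29535)) = √((-2 + 119716) + 29359) = √(119714 + 29359) = √149073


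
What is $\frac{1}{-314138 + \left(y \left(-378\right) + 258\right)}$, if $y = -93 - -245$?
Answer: $- \frac{1}{371336} \approx -2.693 \cdot 10^{-6}$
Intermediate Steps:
$y = 152$ ($y = -93 + 245 = 152$)
$\frac{1}{-314138 + \left(y \left(-378\right) + 258\right)} = \frac{1}{-314138 + \left(152 \left(-378\right) + 258\right)} = \frac{1}{-314138 + \left(-57456 + 258\right)} = \frac{1}{-314138 - 57198} = \frac{1}{-371336} = - \frac{1}{371336}$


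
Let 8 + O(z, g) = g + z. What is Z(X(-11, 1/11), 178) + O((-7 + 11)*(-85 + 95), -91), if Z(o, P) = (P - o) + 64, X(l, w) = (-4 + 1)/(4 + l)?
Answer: 1278/7 ≈ 182.57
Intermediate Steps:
X(l, w) = -3/(4 + l)
Z(o, P) = 64 + P - o
O(z, g) = -8 + g + z (O(z, g) = -8 + (g + z) = -8 + g + z)
Z(X(-11, 1/11), 178) + O((-7 + 11)*(-85 + 95), -91) = (64 + 178 - (-3)/(4 - 11)) + (-8 - 91 + (-7 + 11)*(-85 + 95)) = (64 + 178 - (-3)/(-7)) + (-8 - 91 + 4*10) = (64 + 178 - (-3)*(-1)/7) + (-8 - 91 + 40) = (64 + 178 - 1*3/7) - 59 = (64 + 178 - 3/7) - 59 = 1691/7 - 59 = 1278/7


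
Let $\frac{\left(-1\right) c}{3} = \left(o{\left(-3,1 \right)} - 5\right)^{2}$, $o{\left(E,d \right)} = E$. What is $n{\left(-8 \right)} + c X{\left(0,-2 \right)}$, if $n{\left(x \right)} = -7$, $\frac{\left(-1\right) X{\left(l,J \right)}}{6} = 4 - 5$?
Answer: $-1159$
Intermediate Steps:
$X{\left(l,J \right)} = 6$ ($X{\left(l,J \right)} = - 6 \left(4 - 5\right) = \left(-6\right) \left(-1\right) = 6$)
$c = -192$ ($c = - 3 \left(-3 - 5\right)^{2} = - 3 \left(-8\right)^{2} = \left(-3\right) 64 = -192$)
$n{\left(-8 \right)} + c X{\left(0,-2 \right)} = -7 - 1152 = -1159$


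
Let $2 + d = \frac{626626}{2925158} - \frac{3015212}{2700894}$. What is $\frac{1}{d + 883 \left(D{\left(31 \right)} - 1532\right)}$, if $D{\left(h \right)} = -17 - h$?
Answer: $- \frac{1975135422813}{2755596165934449409} \approx -7.1677 \cdot 10^{-7}$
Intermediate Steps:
$d = - \frac{5732151120589}{1975135422813}$ ($d = -2 + \left(\frac{626626}{2925158} - \frac{3015212}{2700894}\right) = -2 + \left(626626 \cdot \frac{1}{2925158} - \frac{1507606}{1350447}\right) = -2 + \left(\frac{313313}{1462579} - \frac{1507606}{1350447}\right) = -2 - \frac{1781880274963}{1975135422813} = - \frac{5732151120589}{1975135422813} \approx -2.9022$)
$\frac{1}{d + 883 \left(D{\left(31 \right)} - 1532\right)} = \frac{1}{- \frac{5732151120589}{1975135422813} + 883 \left(\left(-17 - 31\right) - 1532\right)} = \frac{1}{- \frac{5732151120589}{1975135422813} + 883 \left(-48 - 1532\right)} = \frac{1}{- \frac{5732151120589}{1975135422813} + 883 \left(-1580\right)} = \frac{1}{- \frac{5732151120589}{1975135422813} - 1395140} = \frac{1}{- \frac{2755596165934449409}{1975135422813}} = - \frac{1975135422813}{2755596165934449409}$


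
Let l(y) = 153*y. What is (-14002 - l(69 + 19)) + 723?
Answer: -26743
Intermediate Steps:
(-14002 - l(69 + 19)) + 723 = (-14002 - 153*(69 + 19)) + 723 = (-14002 - 153*88) + 723 = (-14002 - 1*13464) + 723 = (-14002 - 13464) + 723 = -27466 + 723 = -26743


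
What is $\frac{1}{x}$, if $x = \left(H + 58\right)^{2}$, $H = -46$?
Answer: $\frac{1}{144} \approx 0.0069444$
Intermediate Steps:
$x = 144$ ($x = \left(-46 + 58\right)^{2} = 12^{2} = 144$)
$\frac{1}{x} = \frac{1}{144}$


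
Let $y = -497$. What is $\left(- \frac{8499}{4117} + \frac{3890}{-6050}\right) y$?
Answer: $\frac{3351473776}{2490785} \approx 1345.5$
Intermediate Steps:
$\left(- \frac{8499}{4117} + \frac{3890}{-6050}\right) y = \left(- \frac{8499}{4117} + \frac{3890}{-6050}\right) \left(-497\right) = \left(\left(-8499\right) \frac{1}{4117} + 3890 \left(- \frac{1}{6050}\right)\right) \left(-497\right) = \left(- \frac{8499}{4117} - \frac{389}{605}\right) \left(-497\right) = \left(- \frac{6743408}{2490785}\right) \left(-497\right) = \frac{3351473776}{2490785}$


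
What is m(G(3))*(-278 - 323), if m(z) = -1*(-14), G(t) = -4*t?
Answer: -8414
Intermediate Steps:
m(z) = 14
m(G(3))*(-278 - 323) = 14*(-278 - 323) = 14*(-601) = -8414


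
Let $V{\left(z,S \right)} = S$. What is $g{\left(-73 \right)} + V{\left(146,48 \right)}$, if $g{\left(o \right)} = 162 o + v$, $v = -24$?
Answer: $-11802$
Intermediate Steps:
$g{\left(o \right)} = -24 + 162 o$ ($g{\left(o \right)} = 162 o - 24 = -24 + 162 o$)
$g{\left(-73 \right)} + V{\left(146,48 \right)} = \left(-24 + 162 \left(-73\right)\right) + 48 = \left(-24 - 11826\right) + 48 = -11850 + 48 = -11802$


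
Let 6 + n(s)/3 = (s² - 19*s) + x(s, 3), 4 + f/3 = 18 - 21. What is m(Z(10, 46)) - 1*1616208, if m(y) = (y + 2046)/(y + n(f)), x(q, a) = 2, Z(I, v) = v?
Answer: -2063896570/1277 ≈ -1.6162e+6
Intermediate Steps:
f = -21 (f = -12 + 3*(18 - 21) = -12 + 3*(-3) = -12 - 9 = -21)
n(s) = -12 - 57*s + 3*s² (n(s) = -18 + 3*((s² - 19*s) + 2) = -18 + 3*(2 + s² - 19*s) = -18 + (6 - 57*s + 3*s²) = -12 - 57*s + 3*s²)
m(y) = (2046 + y)/(2508 + y) (m(y) = (y + 2046)/(y + (-12 - 57*(-21) + 3*(-21)²)) = (2046 + y)/(y + (-12 + 1197 + 3*441)) = (2046 + y)/(y + (-12 + 1197 + 1323)) = (2046 + y)/(y + 2508) = (2046 + y)/(2508 + y))
m(Z(10, 46)) - 1*1616208 = (2046 + 46)/(2508 + 46) - 1*1616208 = 2092/2554 - 1616208 = (1/2554)*2092 - 1616208 = 1046/1277 - 1616208 = -2063896570/1277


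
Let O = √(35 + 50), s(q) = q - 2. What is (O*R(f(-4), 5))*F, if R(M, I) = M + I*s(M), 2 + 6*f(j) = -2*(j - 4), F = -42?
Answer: -168*√85 ≈ -1548.9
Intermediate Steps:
s(q) = -2 + q
f(j) = 1 - j/3 (f(j) = -⅓ + (-2*(j - 4))/6 = -⅓ + (-2*(-4 + j))/6 = -⅓ + (8 - 2*j)/6 = -⅓ + (4/3 - j/3) = 1 - j/3)
R(M, I) = M + I*(-2 + M)
O = √85 ≈ 9.2195
(O*R(f(-4), 5))*F = (√85*((1 - ⅓*(-4)) + 5*(-2 + (1 - ⅓*(-4)))))*(-42) = (√85*((1 + 4/3) + 5*(-2 + (1 + 4/3))))*(-42) = (√85*(7/3 + 5*(-2 + 7/3)))*(-42) = (√85*(7/3 + 5*(⅓)))*(-42) = (√85*(7/3 + 5/3))*(-42) = (√85*4)*(-42) = (4*√85)*(-42) = -168*√85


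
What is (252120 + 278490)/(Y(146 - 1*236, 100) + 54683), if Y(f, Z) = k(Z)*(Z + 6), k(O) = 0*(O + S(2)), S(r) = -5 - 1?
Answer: 530610/54683 ≈ 9.7034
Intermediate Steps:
S(r) = -6
k(O) = 0 (k(O) = 0*(O - 6) = 0*(-6 + O) = 0)
Y(f, Z) = 0 (Y(f, Z) = 0*(Z + 6) = 0*(6 + Z) = 0)
(252120 + 278490)/(Y(146 - 1*236, 100) + 54683) = (252120 + 278490)/(0 + 54683) = 530610/54683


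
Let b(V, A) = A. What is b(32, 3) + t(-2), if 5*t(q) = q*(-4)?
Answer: 23/5 ≈ 4.6000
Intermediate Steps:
t(q) = -4*q/5 (t(q) = (q*(-4))/5 = (-4*q)/5 = -4*q/5)
b(32, 3) + t(-2) = 3 - 4/5*(-2) = 3 + 8/5 = 23/5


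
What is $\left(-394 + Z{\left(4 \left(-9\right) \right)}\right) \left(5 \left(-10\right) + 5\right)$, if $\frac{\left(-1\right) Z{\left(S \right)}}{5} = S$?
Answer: $9630$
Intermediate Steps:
$Z{\left(S \right)} = - 5 S$
$\left(-394 + Z{\left(4 \left(-9\right) \right)}\right) \left(5 \left(-10\right) + 5\right) = \left(-394 - 5 \cdot 4 \left(-9\right)\right) \left(5 \left(-10\right) + 5\right) = \left(-394 - -180\right) \left(-50 + 5\right) = \left(-394 + 180\right) \left(-45\right) = \left(-214\right) \left(-45\right) = 9630$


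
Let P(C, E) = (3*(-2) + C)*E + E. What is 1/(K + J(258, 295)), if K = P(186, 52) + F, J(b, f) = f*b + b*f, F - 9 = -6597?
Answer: 1/155044 ≈ 6.4498e-6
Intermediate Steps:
F = -6588 (F = 9 - 6597 = -6588)
J(b, f) = 2*b*f (J(b, f) = b*f + b*f = 2*b*f)
P(C, E) = E + E*(-6 + C) (P(C, E) = (-6 + C)*E + E = E*(-6 + C) + E = E + E*(-6 + C))
K = 2824 (K = 52*(-5 + 186) - 6588 = 52*181 - 6588 = 9412 - 6588 = 2824)
1/(K + J(258, 295)) = 1/(2824 + 2*258*295) = 1/(2824 + 152220) = 1/155044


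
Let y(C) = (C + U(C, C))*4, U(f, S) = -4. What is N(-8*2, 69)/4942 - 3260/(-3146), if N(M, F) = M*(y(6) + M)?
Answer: 4128402/3886883 ≈ 1.0621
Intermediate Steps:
y(C) = -16 + 4*C (y(C) = (C - 4)*4 = (-4 + C)*4 = -16 + 4*C)
N(M, F) = M*(8 + M) (N(M, F) = M*((-16 + 4*6) + M) = M*((-16 + 24) + M) = M*(8 + M))
N(-8*2, 69)/4942 - 3260/(-3146) = ((-8*2)*(8 - 8*2))/4942 - 3260/(-3146) = -16*(8 - 16)*(1/4942) - 3260*(-1/3146) = -16*(-8)*(1/4942) + 1630/1573 = 128*(1/4942) + 1630/1573 = 64/2471 + 1630/1573 = 4128402/3886883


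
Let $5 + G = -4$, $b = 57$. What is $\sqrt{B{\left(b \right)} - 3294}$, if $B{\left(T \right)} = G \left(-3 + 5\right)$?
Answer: $12 i \sqrt{23} \approx 57.55 i$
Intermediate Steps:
$G = -9$ ($G = -5 - 4 = -9$)
$B{\left(T \right)} = -18$ ($B{\left(T \right)} = - 9 \left(-3 + 5\right) = \left(-9\right) 2 = -18$)
$\sqrt{B{\left(b \right)} - 3294} = \sqrt{-18 - 3294} = \sqrt{-3312} = 12 i \sqrt{23}$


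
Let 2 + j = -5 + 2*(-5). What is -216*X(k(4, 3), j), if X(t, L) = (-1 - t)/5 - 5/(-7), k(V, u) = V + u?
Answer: 6696/35 ≈ 191.31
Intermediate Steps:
j = -17 (j = -2 + (-5 + 2*(-5)) = -2 + (-5 - 10) = -2 - 15 = -17)
X(t, L) = 18/35 - t/5 (X(t, L) = (-1 - t)*(⅕) - 5*(-⅐) = (-⅕ - t/5) + 5/7 = 18/35 - t/5)
-216*X(k(4, 3), j) = -216*(18/35 - (4 + 3)/5) = -216*(18/35 - ⅕*7) = -216*(18/35 - 7/5) = -216*(-31/35) = 6696/35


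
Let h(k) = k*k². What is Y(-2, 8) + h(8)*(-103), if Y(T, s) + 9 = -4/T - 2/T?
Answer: -52742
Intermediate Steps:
h(k) = k³
Y(T, s) = -9 - 6/T (Y(T, s) = -9 + (-4/T - 2/T) = -9 - 6/T)
Y(-2, 8) + h(8)*(-103) = (-9 - 6/(-2)) + 8³*(-103) = (-9 - 6*(-½)) + 512*(-103) = (-9 + 3) - 52736 = -6 - 52736 = -52742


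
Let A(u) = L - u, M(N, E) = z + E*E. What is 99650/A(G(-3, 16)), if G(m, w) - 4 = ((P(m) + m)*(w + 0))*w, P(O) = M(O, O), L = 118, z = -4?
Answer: -49825/199 ≈ -250.38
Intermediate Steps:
M(N, E) = -4 + E² (M(N, E) = -4 + E*E = -4 + E²)
P(O) = -4 + O²
G(m, w) = 4 + w²*(-4 + m + m²) (G(m, w) = 4 + (((-4 + m²) + m)*(w + 0))*w = 4 + ((-4 + m + m²)*w)*w = 4 + (w*(-4 + m + m²))*w = 4 + w²*(-4 + m + m²))
A(u) = 118 - u
99650/A(G(-3, 16)) = 99650/(118 - (4 - 3*16² + 16²*(-4 + (-3)²))) = 99650/(118 - (4 - 3*256 + 256*(-4 + 9))) = 99650/(118 - (4 - 768 + 256*5)) = 99650/(118 - (4 - 768 + 1280)) = 99650/(118 - 1*516) = 99650/(118 - 516) = 99650/(-398) = 99650*(-1/398) = -49825/199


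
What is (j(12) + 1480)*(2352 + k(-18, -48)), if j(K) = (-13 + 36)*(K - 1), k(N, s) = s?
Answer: 3992832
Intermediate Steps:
j(K) = -23 + 23*K (j(K) = 23*(-1 + K) = -23 + 23*K)
(j(12) + 1480)*(2352 + k(-18, -48)) = ((-23 + 23*12) + 1480)*(2352 - 48) = ((-23 + 276) + 1480)*2304 = (253 + 1480)*2304 = 1733*2304 = 3992832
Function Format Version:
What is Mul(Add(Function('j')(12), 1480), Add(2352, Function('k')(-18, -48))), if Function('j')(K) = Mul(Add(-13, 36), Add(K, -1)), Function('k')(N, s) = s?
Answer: 3992832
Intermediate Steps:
Function('j')(K) = Add(-23, Mul(23, K)) (Function('j')(K) = Mul(23, Add(-1, K)) = Add(-23, Mul(23, K)))
Mul(Add(Function('j')(12), 1480), Add(2352, Function('k')(-18, -48))) = Mul(Add(Add(-23, Mul(23, 12)), 1480), Add(2352, -48)) = Mul(Add(Add(-23, 276), 1480), 2304) = Mul(Add(253, 1480), 2304) = Mul(1733, 2304) = 3992832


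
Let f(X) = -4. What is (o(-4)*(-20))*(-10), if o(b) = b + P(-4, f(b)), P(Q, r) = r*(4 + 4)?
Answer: -7200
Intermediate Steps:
P(Q, r) = 8*r (P(Q, r) = r*8 = 8*r)
o(b) = -32 + b (o(b) = b + 8*(-4) = b - 32 = -32 + b)
(o(-4)*(-20))*(-10) = ((-32 - 4)*(-20))*(-10) = -36*(-20)*(-10) = 720*(-10) = -7200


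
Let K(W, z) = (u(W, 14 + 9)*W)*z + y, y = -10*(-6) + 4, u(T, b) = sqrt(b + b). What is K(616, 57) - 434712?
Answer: -434648 + 35112*sqrt(46) ≈ -1.9651e+5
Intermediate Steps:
u(T, b) = sqrt(2)*sqrt(b) (u(T, b) = sqrt(2*b) = sqrt(2)*sqrt(b))
y = 64 (y = 60 + 4 = 64)
K(W, z) = 64 + W*z*sqrt(46) (K(W, z) = ((sqrt(2)*sqrt(14 + 9))*W)*z + 64 = ((sqrt(2)*sqrt(23))*W)*z + 64 = (sqrt(46)*W)*z + 64 = (W*sqrt(46))*z + 64 = W*z*sqrt(46) + 64 = 64 + W*z*sqrt(46))
K(616, 57) - 434712 = (64 + 616*57*sqrt(46)) - 434712 = (64 + 35112*sqrt(46)) - 434712 = -434648 + 35112*sqrt(46)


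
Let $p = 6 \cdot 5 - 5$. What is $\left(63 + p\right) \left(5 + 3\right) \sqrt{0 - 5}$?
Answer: $704 i \sqrt{5} \approx 1574.2 i$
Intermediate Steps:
$p = 25$ ($p = 30 - 5 = 25$)
$\left(63 + p\right) \left(5 + 3\right) \sqrt{0 - 5} = \left(63 + 25\right) \left(5 + 3\right) \sqrt{0 - 5} = 88 \cdot 8 \sqrt{-5} = 88 \cdot 8 i \sqrt{5} = 704 i \sqrt{5}$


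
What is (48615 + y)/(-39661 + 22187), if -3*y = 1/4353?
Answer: -317431642/114096483 ≈ -2.7821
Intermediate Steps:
y = -1/13059 (y = -1/3/4353 = -1/3*1/4353 = -1/13059 ≈ -7.6576e-5)
(48615 + y)/(-39661 + 22187) = (48615 - 1/13059)/(-39661 + 22187) = (634863284/13059)/(-17474) = (634863284/13059)*(-1/17474) = -317431642/114096483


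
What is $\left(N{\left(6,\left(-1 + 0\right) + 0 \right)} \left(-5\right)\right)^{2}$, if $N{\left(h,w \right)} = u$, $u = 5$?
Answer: $625$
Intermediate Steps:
$N{\left(h,w \right)} = 5$
$\left(N{\left(6,\left(-1 + 0\right) + 0 \right)} \left(-5\right)\right)^{2} = \left(5 \left(-5\right)\right)^{2} = \left(-25\right)^{2} = 625$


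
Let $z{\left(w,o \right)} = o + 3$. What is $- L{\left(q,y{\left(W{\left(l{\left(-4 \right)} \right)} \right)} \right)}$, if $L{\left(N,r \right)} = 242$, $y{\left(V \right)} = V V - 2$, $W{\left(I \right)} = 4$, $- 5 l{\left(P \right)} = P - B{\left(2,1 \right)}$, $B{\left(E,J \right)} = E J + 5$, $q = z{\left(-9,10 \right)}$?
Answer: $-242$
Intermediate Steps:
$z{\left(w,o \right)} = 3 + o$
$q = 13$ ($q = 3 + 10 = 13$)
$B{\left(E,J \right)} = 5 + E J$
$l{\left(P \right)} = \frac{7}{5} - \frac{P}{5}$ ($l{\left(P \right)} = - \frac{P - \left(5 + 2 \cdot 1\right)}{5} = - \frac{P - \left(5 + 2\right)}{5} = - \frac{P - 7}{5} = - \frac{-7 + P}{5} = \frac{7}{5} - \frac{P}{5}$)
$y{\left(V \right)} = -2 + V^{2}$ ($y{\left(V \right)} = V^{2} - 2 = -2 + V^{2}$)
$- L{\left(q,y{\left(W{\left(l{\left(-4 \right)} \right)} \right)} \right)} = \left(-1\right) 242 = -242$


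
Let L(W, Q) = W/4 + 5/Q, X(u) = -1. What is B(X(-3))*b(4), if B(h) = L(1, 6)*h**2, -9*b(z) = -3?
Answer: 13/36 ≈ 0.36111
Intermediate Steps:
b(z) = 1/3 (b(z) = -1/9*(-3) = 1/3)
L(W, Q) = 5/Q + W/4 (L(W, Q) = W*(1/4) + 5/Q = W/4 + 5/Q = 5/Q + W/4)
B(h) = 13*h**2/12 (B(h) = (5/6 + (1/4)*1)*h**2 = (5*(1/6) + 1/4)*h**2 = (5/6 + 1/4)*h**2 = 13*h**2/12)
B(X(-3))*b(4) = ((13/12)*(-1)**2)*(1/3) = ((13/12)*1)*(1/3) = (13/12)*(1/3) = 13/36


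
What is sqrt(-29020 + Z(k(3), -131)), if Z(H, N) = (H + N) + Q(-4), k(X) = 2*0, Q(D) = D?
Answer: 7*I*sqrt(595) ≈ 170.75*I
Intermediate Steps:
k(X) = 0
Z(H, N) = -4 + H + N (Z(H, N) = (H + N) - 4 = -4 + H + N)
sqrt(-29020 + Z(k(3), -131)) = sqrt(-29020 + (-4 + 0 - 131)) = sqrt(-29020 - 135) = sqrt(-29155) = 7*I*sqrt(595)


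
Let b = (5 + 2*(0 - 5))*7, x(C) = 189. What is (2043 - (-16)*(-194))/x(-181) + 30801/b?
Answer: -836932/945 ≈ -885.64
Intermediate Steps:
b = -35 (b = (5 + 2*(-5))*7 = (5 - 10)*7 = -5*7 = -35)
(2043 - (-16)*(-194))/x(-181) + 30801/b = (2043 - (-16)*(-194))/189 + 30801/(-35) = (2043 - 1*3104)*(1/189) + 30801*(-1/35) = (2043 - 3104)*(1/189) - 30801/35 = -1061*1/189 - 30801/35 = -1061/189 - 30801/35 = -836932/945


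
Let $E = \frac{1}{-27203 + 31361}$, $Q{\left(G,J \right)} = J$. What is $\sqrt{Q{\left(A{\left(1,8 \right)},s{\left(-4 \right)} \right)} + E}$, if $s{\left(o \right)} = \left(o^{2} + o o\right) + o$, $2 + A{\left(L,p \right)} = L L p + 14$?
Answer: $\frac{5 \sqrt{2151534}}{1386} \approx 5.2915$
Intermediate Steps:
$A{\left(L,p \right)} = 12 + p L^{2}$ ($A{\left(L,p \right)} = -2 + \left(L L p + 14\right) = -2 + \left(L^{2} p + 14\right) = -2 + \left(p L^{2} + 14\right) = -2 + \left(14 + p L^{2}\right) = 12 + p L^{2}$)
$s{\left(o \right)} = o + 2 o^{2}$ ($s{\left(o \right)} = \left(o^{2} + o^{2}\right) + o = 2 o^{2} + o = o + 2 o^{2}$)
$E = \frac{1}{4158} \approx 0.0002405$
$\sqrt{Q{\left(A{\left(1,8 \right)},s{\left(-4 \right)} \right)} + E} = \sqrt{- 4 \left(1 + 2 \left(-4\right)\right) + \frac{1}{4158}} = \sqrt{- 4 \left(1 - 8\right) + \frac{1}{4158}} = \sqrt{\left(-4\right) \left(-7\right) + \frac{1}{4158}} = \sqrt{28 + \frac{1}{4158}} = \sqrt{\frac{116425}{4158}} = \frac{5 \sqrt{2151534}}{1386}$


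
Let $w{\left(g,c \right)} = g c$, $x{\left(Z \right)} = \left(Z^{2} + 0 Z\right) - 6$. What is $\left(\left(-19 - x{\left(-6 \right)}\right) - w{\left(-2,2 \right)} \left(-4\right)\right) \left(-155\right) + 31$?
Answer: $10106$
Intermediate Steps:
$x{\left(Z \right)} = -6 + Z^{2}$ ($x{\left(Z \right)} = \left(Z^{2} + 0\right) - 6 = Z^{2} - 6 = -6 + Z^{2}$)
$w{\left(g,c \right)} = c g$
$\left(\left(-19 - x{\left(-6 \right)}\right) - w{\left(-2,2 \right)} \left(-4\right)\right) \left(-155\right) + 31 = \left(\left(-19 - \left(-6 + \left(-6\right)^{2}\right)\right) - 2 \left(-2\right) \left(-4\right)\right) \left(-155\right) + 31 = \left(\left(-19 - \left(-6 + 36\right)\right) - \left(-4\right) \left(-4\right)\right) \left(-155\right) + 31 = \left(\left(-19 - 30\right) - 16\right) \left(-155\right) + 31 = \left(-49 - 16\right) \left(-155\right) + 31 = \left(-65\right) \left(-155\right) + 31 = 10075 + 31 = 10106$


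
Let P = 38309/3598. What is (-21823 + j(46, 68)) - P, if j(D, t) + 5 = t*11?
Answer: -75884149/3598 ≈ -21091.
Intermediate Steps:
j(D, t) = -5 + 11*t (j(D, t) = -5 + t*11 = -5 + 11*t)
P = 38309/3598 (P = 38309*(1/3598) = 38309/3598 ≈ 10.647)
(-21823 + j(46, 68)) - P = (-21823 + (-5 + 11*68)) - 1*38309/3598 = (-21823 + (-5 + 748)) - 38309/3598 = (-21823 + 743) - 38309/3598 = -21080 - 38309/3598 = -75884149/3598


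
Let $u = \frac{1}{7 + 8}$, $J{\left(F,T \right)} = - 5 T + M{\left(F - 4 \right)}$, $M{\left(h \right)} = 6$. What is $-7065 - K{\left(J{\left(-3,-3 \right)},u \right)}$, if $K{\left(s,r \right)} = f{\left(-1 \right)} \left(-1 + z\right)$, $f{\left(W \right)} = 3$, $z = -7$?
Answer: $-7041$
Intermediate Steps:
$J{\left(F,T \right)} = 6 - 5 T$ ($J{\left(F,T \right)} = - 5 T + 6 = 6 - 5 T$)
$u = \frac{1}{15} \approx 0.066667$
$K{\left(s,r \right)} = -24$ ($K{\left(s,r \right)} = 3 \left(-1 - 7\right) = 3 \left(-8\right) = -24$)
$-7065 - K{\left(J{\left(-3,-3 \right)},u \right)} = -7065 - -24 = -7065 + 24 = -7041$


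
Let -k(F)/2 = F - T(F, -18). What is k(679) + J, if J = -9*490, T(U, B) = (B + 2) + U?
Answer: -4442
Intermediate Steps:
T(U, B) = 2 + B + U (T(U, B) = (2 + B) + U = 2 + B + U)
k(F) = -32 (k(F) = -2*(F - (2 - 18 + F)) = -2*(F - (-16 + F)) = -2*(F + (16 - F)) = -2*16 = -32)
J = -4410
k(679) + J = -32 - 4410 = -4442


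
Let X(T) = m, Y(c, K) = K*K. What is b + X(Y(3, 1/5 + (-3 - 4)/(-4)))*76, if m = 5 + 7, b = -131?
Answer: 781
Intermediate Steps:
Y(c, K) = K**2
m = 12
X(T) = 12
b + X(Y(3, 1/5 + (-3 - 4)/(-4)))*76 = -131 + 12*76 = -131 + 912 = 781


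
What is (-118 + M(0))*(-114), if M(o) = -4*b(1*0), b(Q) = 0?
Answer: 13452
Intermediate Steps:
M(o) = 0 (M(o) = -4*0 = 0)
(-118 + M(0))*(-114) = (-118 + 0)*(-114) = -118*(-114) = 13452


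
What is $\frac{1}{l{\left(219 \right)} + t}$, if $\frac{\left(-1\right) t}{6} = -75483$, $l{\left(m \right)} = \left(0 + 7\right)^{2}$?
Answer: $\frac{1}{452947} \approx 2.2078 \cdot 10^{-6}$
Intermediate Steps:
$l{\left(m \right)} = 49$ ($l{\left(m \right)} = 7^{2} = 49$)
$t = 452898$ ($t = \left(-6\right) \left(-75483\right) = 452898$)
$\frac{1}{l{\left(219 \right)} + t} = \frac{1}{49 + 452898} = \frac{1}{452947}$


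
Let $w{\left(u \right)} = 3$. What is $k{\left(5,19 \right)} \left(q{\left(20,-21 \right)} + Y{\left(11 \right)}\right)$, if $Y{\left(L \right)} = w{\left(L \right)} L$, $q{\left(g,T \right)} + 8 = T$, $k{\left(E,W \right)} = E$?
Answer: $20$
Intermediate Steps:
$q{\left(g,T \right)} = -8 + T$
$Y{\left(L \right)} = 3 L$
$k{\left(5,19 \right)} \left(q{\left(20,-21 \right)} + Y{\left(11 \right)}\right) = 5 \left(\left(-8 - 21\right) + 3 \cdot 11\right) = 5 \left(-29 + 33\right) = 5 \cdot 4 = 20$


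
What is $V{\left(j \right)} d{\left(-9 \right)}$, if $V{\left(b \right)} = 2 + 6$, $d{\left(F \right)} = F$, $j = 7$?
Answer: $-72$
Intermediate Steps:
$V{\left(b \right)} = 8$
$V{\left(j \right)} d{\left(-9 \right)} = 8 \left(-9\right) = -72$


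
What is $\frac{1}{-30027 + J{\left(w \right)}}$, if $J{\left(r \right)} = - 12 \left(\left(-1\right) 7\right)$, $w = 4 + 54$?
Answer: $- \frac{1}{29943} \approx -3.3397 \cdot 10^{-5}$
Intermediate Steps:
$w = 58$
$J{\left(r \right)} = 84$ ($J{\left(r \right)} = \left(-12\right) \left(-7\right) = 84$)
$\frac{1}{-30027 + J{\left(w \right)}} = \frac{1}{-30027 + 84} = \frac{1}{-29943} = - \frac{1}{29943}$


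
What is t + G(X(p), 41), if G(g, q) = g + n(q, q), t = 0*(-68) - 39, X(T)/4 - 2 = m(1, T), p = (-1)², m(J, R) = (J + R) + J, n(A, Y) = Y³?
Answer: 68902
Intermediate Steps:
m(J, R) = R + 2*J
p = 1
X(T) = 16 + 4*T (X(T) = 8 + 4*(T + 2*1) = 8 + 4*(T + 2) = 8 + 4*(2 + T) = 8 + (8 + 4*T) = 16 + 4*T)
t = -39 (t = 0 - 39 = -39)
G(g, q) = g + q³
t + G(X(p), 41) = -39 + ((16 + 4*1) + 41³) = -39 + ((16 + 4) + 68921) = -39 + (20 + 68921) = -39 + 68941 = 68902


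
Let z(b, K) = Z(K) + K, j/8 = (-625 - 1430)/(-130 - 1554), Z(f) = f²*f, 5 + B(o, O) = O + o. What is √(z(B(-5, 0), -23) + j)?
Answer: 2*I*√539709370/421 ≈ 110.36*I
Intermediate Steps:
B(o, O) = -5 + O + o (B(o, O) = -5 + (O + o) = -5 + O + o)
Z(f) = f³
j = 4110/421 (j = 8*((-625 - 1430)/(-130 - 1554)) = 8*(-2055/(-1684)) = 8*(-2055*(-1/1684)) = 8*(2055/1684) = 4110/421 ≈ 9.7625)
z(b, K) = K + K³ (z(b, K) = K³ + K = K + K³)
√(z(B(-5, 0), -23) + j) = √((-23 + (-23)³) + 4110/421) = √((-23 - 12167) + 4110/421) = √(-12190 + 4110/421) = √(-5127880/421) = 2*I*√539709370/421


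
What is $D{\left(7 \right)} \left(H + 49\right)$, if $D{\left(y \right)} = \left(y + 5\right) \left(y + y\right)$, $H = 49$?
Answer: $16464$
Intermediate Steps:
$D{\left(y \right)} = 2 y \left(5 + y\right)$ ($D{\left(y \right)} = \left(5 + y\right) 2 y = 2 y \left(5 + y\right)$)
$D{\left(7 \right)} \left(H + 49\right) = 2 \cdot 7 \left(5 + 7\right) \left(49 + 49\right) = 2 \cdot 7 \cdot 12 \cdot 98 = 168 \cdot 98 = 16464$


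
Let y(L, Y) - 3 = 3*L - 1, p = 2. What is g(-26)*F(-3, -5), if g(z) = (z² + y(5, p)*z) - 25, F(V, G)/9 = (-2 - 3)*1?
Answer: -9405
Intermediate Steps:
y(L, Y) = 2 + 3*L (y(L, Y) = 3 + (3*L - 1) = 3 + (-1 + 3*L) = 2 + 3*L)
F(V, G) = -45 (F(V, G) = 9*((-2 - 3)*1) = 9*(-5*1) = 9*(-5) = -45)
g(z) = -25 + z² + 17*z (g(z) = (z² + (2 + 3*5)*z) - 25 = (z² + (2 + 15)*z) - 25 = (z² + 17*z) - 25 = -25 + z² + 17*z)
g(-26)*F(-3, -5) = (-25 + (-26)² + 17*(-26))*(-45) = (-25 + 676 - 442)*(-45) = 209*(-45) = -9405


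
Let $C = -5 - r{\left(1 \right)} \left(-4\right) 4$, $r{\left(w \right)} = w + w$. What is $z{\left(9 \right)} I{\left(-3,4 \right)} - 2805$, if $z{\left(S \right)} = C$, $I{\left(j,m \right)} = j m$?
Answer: $-3129$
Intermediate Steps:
$r{\left(w \right)} = 2 w$
$C = 27$ ($C = -5 - 2 \cdot 1 \left(-4\right) 4 = -5 - 2 \left(-4\right) 4 = -5 - \left(-8\right) 4 = -5 - -32 = -5 + 32 = 27$)
$z{\left(S \right)} = 27$
$z{\left(9 \right)} I{\left(-3,4 \right)} - 2805 = 27 \left(\left(-3\right) 4\right) - 2805 = 27 \left(-12\right) - 2805 = -324 - 2805 = -3129$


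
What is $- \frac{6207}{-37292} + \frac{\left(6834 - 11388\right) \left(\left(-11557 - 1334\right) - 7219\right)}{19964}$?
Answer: $\frac{37123481859}{8092364} \approx 4587.5$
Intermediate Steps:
$- \frac{6207}{-37292} + \frac{\left(6834 - 11388\right) \left(\left(-11557 - 1334\right) - 7219\right)}{19964} = \left(-6207\right) \left(- \frac{1}{37292}\right) + - 4554 \left(\left(-11557 - 1334\right) - 7219\right) \frac{1}{19964} = \frac{6207}{37292} + - 4554 \left(-12891 - 7219\right) \frac{1}{19964} = \frac{6207}{37292} + \left(-4554\right) \left(-20110\right) \frac{1}{19964} = \frac{6207}{37292} + 91580940 \cdot \frac{1}{19964} = \frac{6207}{37292} + \frac{995445}{217} = \frac{37123481859}{8092364}$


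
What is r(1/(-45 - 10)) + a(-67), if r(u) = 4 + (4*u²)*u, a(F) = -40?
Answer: -5989504/166375 ≈ -36.000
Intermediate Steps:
r(u) = 4 + 4*u³
r(1/(-45 - 10)) + a(-67) = (4 + 4*(1/(-45 - 10))³) - 40 = (4 + 4*(1/(-55))³) - 40 = (4 + 4*(-1/55)³) - 40 = (4 + 4*(-1/166375)) - 40 = (4 - 4/166375) - 40 = 665496/166375 - 40 = -5989504/166375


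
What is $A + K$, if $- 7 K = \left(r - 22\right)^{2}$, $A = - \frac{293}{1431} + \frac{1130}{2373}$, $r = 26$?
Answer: $- \frac{20177}{10017} \approx -2.0143$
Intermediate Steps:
$A = \frac{2719}{10017}$ ($A = \left(-293\right) \frac{1}{1431} + 1130 \cdot \frac{1}{2373} = - \frac{293}{1431} + \frac{10}{21} = \frac{2719}{10017} \approx 0.27144$)
$K = - \frac{16}{7}$ ($K = - \frac{\left(26 - 22\right)^{2}}{7} = - \frac{4^{2}}{7} = \left(- \frac{1}{7}\right) 16 = - \frac{16}{7} \approx -2.2857$)
$A + K = \frac{2719}{10017} - \frac{16}{7} = - \frac{20177}{10017}$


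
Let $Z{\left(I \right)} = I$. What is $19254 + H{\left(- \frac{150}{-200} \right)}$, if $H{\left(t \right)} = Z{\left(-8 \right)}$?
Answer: $19246$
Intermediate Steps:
$H{\left(t \right)} = -8$
$19254 + H{\left(- \frac{150}{-200} \right)} = 19254 - 8 = 19246$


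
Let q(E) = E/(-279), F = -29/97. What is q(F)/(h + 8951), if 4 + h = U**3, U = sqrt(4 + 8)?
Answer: 259463/2166314153103 - 232*sqrt(3)/722104717701 ≈ 1.1922e-7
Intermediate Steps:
F = -29/97 (F = -29*1/97 = -29/97 ≈ -0.29897)
q(E) = -E/279 (q(E) = E*(-1/279) = -E/279)
U = 2*sqrt(3) (U = sqrt(12) = 2*sqrt(3) ≈ 3.4641)
h = -4 + 24*sqrt(3) (h = -4 + (2*sqrt(3))**3 = -4 + 24*sqrt(3) ≈ 37.569)
q(F)/(h + 8951) = (-1/279*(-29/97))/((-4 + 24*sqrt(3)) + 8951) = 29/(27063*(8947 + 24*sqrt(3)))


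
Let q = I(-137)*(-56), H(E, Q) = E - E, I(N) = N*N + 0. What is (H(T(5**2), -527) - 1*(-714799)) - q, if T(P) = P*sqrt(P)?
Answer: 1765863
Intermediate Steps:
I(N) = N**2 (I(N) = N**2 + 0 = N**2)
T(P) = P**(3/2)
H(E, Q) = 0
q = -1051064 (q = (-137)**2*(-56) = 18769*(-56) = -1051064)
(H(T(5**2), -527) - 1*(-714799)) - q = (0 - 1*(-714799)) - 1*(-1051064) = (0 + 714799) + 1051064 = 714799 + 1051064 = 1765863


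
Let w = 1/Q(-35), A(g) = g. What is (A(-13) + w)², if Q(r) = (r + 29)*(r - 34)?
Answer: 28955161/171396 ≈ 168.94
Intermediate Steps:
Q(r) = (-34 + r)*(29 + r) (Q(r) = (29 + r)*(-34 + r) = (-34 + r)*(29 + r))
w = 1/414 (w = 1/(-986 + (-35)² - 5*(-35)) = 1/(-986 + 1225 + 175) = 1/414 ≈ 0.0024155)
(A(-13) + w)² = (-13 + 1/414)² = (-5381/414)² = 28955161/171396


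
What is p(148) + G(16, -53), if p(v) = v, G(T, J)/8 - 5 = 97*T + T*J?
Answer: 5820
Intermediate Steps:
G(T, J) = 40 + 776*T + 8*J*T (G(T, J) = 40 + 8*(97*T + T*J) = 40 + 8*(97*T + J*T) = 40 + (776*T + 8*J*T) = 40 + 776*T + 8*J*T)
p(148) + G(16, -53) = 148 + (40 + 776*16 + 8*(-53)*16) = 148 + (40 + 12416 - 6784) = 148 + 5672 = 5820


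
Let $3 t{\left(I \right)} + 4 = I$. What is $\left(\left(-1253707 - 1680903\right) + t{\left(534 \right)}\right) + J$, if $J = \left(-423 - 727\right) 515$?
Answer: $- \frac{10580050}{3} \approx -3.5267 \cdot 10^{6}$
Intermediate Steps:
$J = -592250$ ($J = \left(-1150\right) 515 = -592250$)
$t{\left(I \right)} = - \frac{4}{3} + \frac{I}{3}$
$\left(\left(-1253707 - 1680903\right) + t{\left(534 \right)}\right) + J = \left(\left(-1253707 - 1680903\right) + \left(- \frac{4}{3} + \frac{1}{3} \cdot 534\right)\right) - 592250 = \left(-2934610 + \left(- \frac{4}{3} + 178\right)\right) - 592250 = \left(-2934610 + \frac{530}{3}\right) - 592250 = - \frac{8803300}{3} - 592250 = - \frac{10580050}{3}$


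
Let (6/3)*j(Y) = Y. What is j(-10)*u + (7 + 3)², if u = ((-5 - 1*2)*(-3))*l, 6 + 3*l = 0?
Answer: 310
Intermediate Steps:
l = -2 (l = -2 + (⅓)*0 = -2 + 0 = -2)
j(Y) = Y/2
u = -42 (u = ((-5 - 1*2)*(-3))*(-2) = ((-5 - 2)*(-3))*(-2) = -7*(-3)*(-2) = 21*(-2) = -42)
j(-10)*u + (7 + 3)² = ((½)*(-10))*(-42) + (7 + 3)² = -5*(-42) + 10² = 210 + 100 = 310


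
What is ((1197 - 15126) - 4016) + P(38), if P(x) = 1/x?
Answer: -681909/38 ≈ -17945.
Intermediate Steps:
((1197 - 15126) - 4016) + P(38) = ((1197 - 15126) - 4016) + 1/38 = (-13929 - 4016) + 1/38 = -17945 + 1/38 = -681909/38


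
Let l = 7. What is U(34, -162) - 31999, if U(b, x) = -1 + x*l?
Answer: -33134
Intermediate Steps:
U(b, x) = -1 + 7*x (U(b, x) = -1 + x*7 = -1 + 7*x)
U(34, -162) - 31999 = (-1 + 7*(-162)) - 31999 = (-1 - 1134) - 31999 = -1135 - 31999 = -33134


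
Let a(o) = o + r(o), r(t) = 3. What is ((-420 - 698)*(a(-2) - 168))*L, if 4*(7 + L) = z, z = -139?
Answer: -15589951/2 ≈ -7.7950e+6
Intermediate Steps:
L = -167/4 (L = -7 + (1/4)*(-139) = -7 - 139/4 = -167/4 ≈ -41.750)
a(o) = 3 + o (a(o) = o + 3 = 3 + o)
((-420 - 698)*(a(-2) - 168))*L = ((-420 - 698)*((3 - 2) - 168))*(-167/4) = -1118*(1 - 168)*(-167/4) = -1118*(-167)*(-167/4) = 186706*(-167/4) = -15589951/2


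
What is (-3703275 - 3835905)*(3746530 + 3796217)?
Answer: -56866127327460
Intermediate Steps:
(-3703275 - 3835905)*(3746530 + 3796217) = -7539180*7542747 = -56866127327460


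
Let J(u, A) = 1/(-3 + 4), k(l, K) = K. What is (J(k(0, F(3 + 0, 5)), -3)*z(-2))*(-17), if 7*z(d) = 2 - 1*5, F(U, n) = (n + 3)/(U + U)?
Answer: 51/7 ≈ 7.2857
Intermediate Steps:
F(U, n) = (3 + n)/(2*U) (F(U, n) = (3 + n)/((2*U)) = (3 + n)*(1/(2*U)) = (3 + n)/(2*U))
z(d) = -3/7 (z(d) = (2 - 1*5)/7 = (2 - 5)/7 = (1/7)*(-3) = -3/7)
J(u, A) = 1 (J(u, A) = 1/1 = 1)
(J(k(0, F(3 + 0, 5)), -3)*z(-2))*(-17) = (1*(-3/7))*(-17) = -3/7*(-17) = 51/7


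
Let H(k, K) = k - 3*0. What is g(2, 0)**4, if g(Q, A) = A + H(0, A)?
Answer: 0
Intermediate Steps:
H(k, K) = k (H(k, K) = k + 0 = k)
g(Q, A) = A (g(Q, A) = A + 0 = A)
g(2, 0)**4 = 0**4 = 0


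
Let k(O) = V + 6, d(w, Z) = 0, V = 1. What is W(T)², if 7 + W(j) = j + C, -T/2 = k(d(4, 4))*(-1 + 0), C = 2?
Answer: 81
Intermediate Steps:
k(O) = 7 (k(O) = 1 + 6 = 7)
T = 14 (T = -14*(-1 + 0) = -14*(-1) = -2*(-7) = 14)
W(j) = -5 + j (W(j) = -7 + (j + 2) = -7 + (2 + j) = -5 + j)
W(T)² = (-5 + 14)² = 9² = 81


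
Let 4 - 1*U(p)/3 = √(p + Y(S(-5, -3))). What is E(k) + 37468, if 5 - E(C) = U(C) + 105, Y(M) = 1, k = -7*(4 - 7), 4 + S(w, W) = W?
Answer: 37356 + 3*√22 ≈ 37370.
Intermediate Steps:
S(w, W) = -4 + W
k = 21 (k = -7*(-3) = 21)
U(p) = 12 - 3*√(1 + p) (U(p) = 12 - 3*√(p + 1) = 12 - 3*√(1 + p))
E(C) = -112 + 3*√(1 + C) (E(C) = 5 - ((12 - 3*√(1 + C)) + 105) = 5 - (117 - 3*√(1 + C)) = 5 + (-117 + 3*√(1 + C)) = -112 + 3*√(1 + C))
E(k) + 37468 = (-112 + 3*√(1 + 21)) + 37468 = (-112 + 3*√22) + 37468 = 37356 + 3*√22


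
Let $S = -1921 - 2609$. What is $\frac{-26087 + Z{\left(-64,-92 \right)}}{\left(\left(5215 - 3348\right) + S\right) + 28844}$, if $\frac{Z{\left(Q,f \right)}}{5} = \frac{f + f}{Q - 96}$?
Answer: $- \frac{34775}{34908} \approx -0.99619$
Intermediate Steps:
$S = -4530$ ($S = -1921 - 2609 = -4530$)
$Z{\left(Q,f \right)} = \frac{10 f}{-96 + Q}$ ($Z{\left(Q,f \right)} = 5 \frac{f + f}{Q - 96} = 5 \frac{2 f}{-96 + Q} = \frac{10 f}{-96 + Q}$)
$\frac{-26087 + Z{\left(-64,-92 \right)}}{\left(\left(5215 - 3348\right) + S\right) + 28844} = \frac{-26087 + 10 \left(-92\right) \frac{1}{-96 - 64}}{\left(\left(5215 - 3348\right) - 4530\right) + 28844} = \frac{-26087 + 10 \left(-92\right) \frac{1}{-160}}{\left(1867 - 4530\right) + 28844} = \frac{-26087 + 10 \left(-92\right) \left(- \frac{1}{160}\right)}{-2663 + 28844} = \frac{-26087 + \frac{23}{4}}{26181} = \left(- \frac{104325}{4}\right) \frac{1}{26181} = - \frac{34775}{34908}$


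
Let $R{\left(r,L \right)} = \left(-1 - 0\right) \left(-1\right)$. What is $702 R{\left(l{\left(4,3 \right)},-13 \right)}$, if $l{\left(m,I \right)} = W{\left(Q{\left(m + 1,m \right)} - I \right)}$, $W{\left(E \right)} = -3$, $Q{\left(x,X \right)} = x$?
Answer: $702$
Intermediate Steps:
$l{\left(m,I \right)} = -3$
$R{\left(r,L \right)} = 1$ ($R{\left(r,L \right)} = \left(-1 + 0\right) \left(-1\right) = \left(-1\right) \left(-1\right) = 1$)
$702 R{\left(l{\left(4,3 \right)},-13 \right)} = 702 \cdot 1 = 702$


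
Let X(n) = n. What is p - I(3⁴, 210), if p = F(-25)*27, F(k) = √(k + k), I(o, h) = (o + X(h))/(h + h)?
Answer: -97/140 + 135*I*√2 ≈ -0.69286 + 190.92*I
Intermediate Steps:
I(o, h) = (h + o)/(2*h) (I(o, h) = (o + h)/(h + h) = (h + o)/((2*h)) = (h + o)*(1/(2*h)) = (h + o)/(2*h))
F(k) = √2*√k (F(k) = √(2*k) = √2*√k)
p = 135*I*√2 (p = (√2*√(-25))*27 = (√2*(5*I))*27 = (5*I*√2)*27 = 135*I*√2 ≈ 190.92*I)
p - I(3⁴, 210) = 135*I*√2 - (210 + 3⁴)/(2*210) = 135*I*√2 - (210 + 81)/(2*210) = 135*I*√2 - 291/(2*210) = 135*I*√2 - 1*97/140 = 135*I*√2 - 97/140 = -97/140 + 135*I*√2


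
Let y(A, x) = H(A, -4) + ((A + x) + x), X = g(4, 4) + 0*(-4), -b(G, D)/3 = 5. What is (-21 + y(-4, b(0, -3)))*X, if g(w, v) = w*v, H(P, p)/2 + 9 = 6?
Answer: -976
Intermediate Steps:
H(P, p) = -6 (H(P, p) = -18 + 2*6 = -18 + 12 = -6)
g(w, v) = v*w
b(G, D) = -15 (b(G, D) = -3*5 = -15)
X = 16 (X = 4*4 + 0*(-4) = 16 + 0 = 16)
y(A, x) = -6 + A + 2*x (y(A, x) = -6 + ((A + x) + x) = -6 + (A + 2*x) = -6 + A + 2*x)
(-21 + y(-4, b(0, -3)))*X = (-21 + (-6 - 4 + 2*(-15)))*16 = (-21 + (-6 - 4 - 30))*16 = (-21 - 40)*16 = -61*16 = -976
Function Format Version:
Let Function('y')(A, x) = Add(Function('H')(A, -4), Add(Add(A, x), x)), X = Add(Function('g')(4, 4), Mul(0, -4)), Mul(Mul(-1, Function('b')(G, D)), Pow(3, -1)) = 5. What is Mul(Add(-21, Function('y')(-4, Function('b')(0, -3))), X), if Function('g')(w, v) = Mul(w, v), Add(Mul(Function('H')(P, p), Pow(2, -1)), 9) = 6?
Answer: -976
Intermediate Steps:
Function('H')(P, p) = -6 (Function('H')(P, p) = Add(-18, Mul(2, 6)) = Add(-18, 12) = -6)
Function('g')(w, v) = Mul(v, w)
Function('b')(G, D) = -15 (Function('b')(G, D) = Mul(-3, 5) = -15)
X = 16 (X = Add(Mul(4, 4), Mul(0, -4)) = Add(16, 0) = 16)
Function('y')(A, x) = Add(-6, A, Mul(2, x)) (Function('y')(A, x) = Add(-6, Add(Add(A, x), x)) = Add(-6, Add(A, Mul(2, x))) = Add(-6, A, Mul(2, x)))
Mul(Add(-21, Function('y')(-4, Function('b')(0, -3))), X) = Mul(Add(-21, Add(-6, -4, Mul(2, -15))), 16) = Mul(Add(-21, Add(-6, -4, -30)), 16) = Mul(Add(-21, -40), 16) = Mul(-61, 16) = -976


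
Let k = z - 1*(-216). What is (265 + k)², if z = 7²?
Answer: 280900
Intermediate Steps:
z = 49
k = 265 (k = 49 - 1*(-216) = 49 + 216 = 265)
(265 + k)² = (265 + 265)² = 530² = 280900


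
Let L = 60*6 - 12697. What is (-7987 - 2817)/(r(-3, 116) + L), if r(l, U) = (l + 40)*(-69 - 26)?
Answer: 2701/3963 ≈ 0.68155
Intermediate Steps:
L = -12337 (L = 360 - 12697 = -12337)
r(l, U) = -3800 - 95*l (r(l, U) = (40 + l)*(-95) = -3800 - 95*l)
(-7987 - 2817)/(r(-3, 116) + L) = (-7987 - 2817)/((-3800 - 95*(-3)) - 12337) = -10804/((-3800 + 285) - 12337) = -10804/(-3515 - 12337) = -10804/(-15852) = -10804*(-1/15852) = 2701/3963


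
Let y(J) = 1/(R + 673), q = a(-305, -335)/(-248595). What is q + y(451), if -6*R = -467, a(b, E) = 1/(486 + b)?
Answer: 53993933/40541121195 ≈ 0.0013318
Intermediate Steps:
R = 467/6 (R = -1/6*(-467) = 467/6 ≈ 77.833)
q = -1/44995695 (q = 1/((486 - 305)*(-248595)) = -1/248595/181 = (1/181)*(-1/248595) = -1/44995695 ≈ -2.2224e-8)
y(J) = 6/4505 (y(J) = 1/(467/6 + 673) = 1/(4505/6) = 6/4505)
q + y(451) = -1/44995695 + 6/4505 = 53993933/40541121195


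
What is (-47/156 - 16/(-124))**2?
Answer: 693889/23386896 ≈ 0.029670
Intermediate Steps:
(-47/156 - 16/(-124))**2 = (-47*1/156 - 16*(-1/124))**2 = (-47/156 + 4/31)**2 = (-833/4836)**2 = 693889/23386896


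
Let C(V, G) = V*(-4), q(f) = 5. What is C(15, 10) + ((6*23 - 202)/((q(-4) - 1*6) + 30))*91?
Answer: -7564/29 ≈ -260.83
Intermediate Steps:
C(V, G) = -4*V
C(15, 10) + ((6*23 - 202)/((q(-4) - 1*6) + 30))*91 = -4*15 + ((6*23 - 202)/((5 - 1*6) + 30))*91 = -60 + ((138 - 202)/((5 - 6) + 30))*91 = -60 - 64/(-1 + 30)*91 = -60 - 64/29*91 = -60 - 5824/29 = -7564/29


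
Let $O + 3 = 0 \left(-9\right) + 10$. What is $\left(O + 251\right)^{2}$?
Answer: $66564$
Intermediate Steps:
$O = 7$ ($O = -3 + \left(0 \left(-9\right) + 10\right) = -3 + \left(0 + 10\right) = -3 + 10 = 7$)
$\left(O + 251\right)^{2} = \left(7 + 251\right)^{2} = 258^{2} = 66564$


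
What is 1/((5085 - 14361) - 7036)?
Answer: -1/16312 ≈ -6.1305e-5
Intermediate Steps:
1/((5085 - 14361) - 7036) = 1/(-9276 - 7036) = 1/(-16312) = -1/16312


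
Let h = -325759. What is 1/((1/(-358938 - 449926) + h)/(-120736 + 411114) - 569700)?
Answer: -3505616576/1997153696104331 ≈ -1.7553e-6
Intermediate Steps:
1/((1/(-358938 - 449926) + h)/(-120736 + 411114) - 569700) = 1/((1/(-358938 - 449926) - 325759)/(-120736 + 411114) - 569700) = 1/((1/(-808864) - 325759)/290378 - 569700) = 1/((-1/808864 - 325759)*(1/290378) - 569700) = 1/(-263494727777/808864*1/290378 - 569700) = 1/(-3932757131/3505616576 - 569700) = 1/(-1997153696104331/3505616576) = -3505616576/1997153696104331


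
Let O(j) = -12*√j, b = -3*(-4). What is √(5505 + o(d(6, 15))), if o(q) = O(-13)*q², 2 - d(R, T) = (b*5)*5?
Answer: √(5505 - 1065648*I*√13) ≈ 1387.0 - 1385.1*I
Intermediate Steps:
b = 12
d(R, T) = -298 (d(R, T) = 2 - 12*5*5 = 2 - 60*5 = 2 - 1*300 = 2 - 300 = -298)
o(q) = -12*I*√13*q² (o(q) = (-12*I*√13)*q² = -12*I*√13*q²)
√(5505 + o(d(6, 15))) = √(5505 - 12*I*√13*(-298)²) = √(5505 - 12*I*√13*88804) = √(5505 - 1065648*I*√13)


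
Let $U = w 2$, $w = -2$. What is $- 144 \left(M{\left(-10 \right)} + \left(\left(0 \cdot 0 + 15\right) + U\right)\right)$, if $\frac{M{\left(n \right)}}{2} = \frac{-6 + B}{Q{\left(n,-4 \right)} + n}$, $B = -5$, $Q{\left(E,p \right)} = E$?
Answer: $- \frac{8712}{5} \approx -1742.4$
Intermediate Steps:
$M{\left(n \right)} = - \frac{11}{n}$ ($M{\left(n \right)} = 2 \frac{-6 - 5}{n + n} = 2 \left(- \frac{11}{2 n}\right) = - \frac{11}{n}$)
$U = -4$ ($U = \left(-2\right) 2 = -4$)
$- 144 \left(M{\left(-10 \right)} + \left(\left(0 \cdot 0 + 15\right) + U\right)\right) = - 144 \left(- \frac{11}{-10} + \left(\left(0 \cdot 0 + 15\right) - 4\right)\right) = - 144 \left(\left(-11\right) \left(- \frac{1}{10}\right) + \left(\left(0 + 15\right) - 4\right)\right) = - 144 \left(\frac{11}{10} + \left(15 - 4\right)\right) = - 144 \left(\frac{11}{10} + 11\right) = \left(-144\right) \frac{121}{10} = - \frac{8712}{5}$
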